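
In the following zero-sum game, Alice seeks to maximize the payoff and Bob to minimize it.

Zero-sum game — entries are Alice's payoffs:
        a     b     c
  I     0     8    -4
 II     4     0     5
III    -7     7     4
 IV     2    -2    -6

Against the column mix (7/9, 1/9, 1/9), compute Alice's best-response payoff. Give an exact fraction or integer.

11/3

I: (0)·(7/9) + (8)·(1/9) + (-4)·(1/9) = 4/9.
II: (4)·(7/9) + (0)·(1/9) + (5)·(1/9) = 11/3.
III: (-7)·(7/9) + (7)·(1/9) + (4)·(1/9) = -38/9.
IV: (2)·(7/9) + (-2)·(1/9) + (-6)·(1/9) = 2/3.
The best pure response is II with expected payoff 11/3.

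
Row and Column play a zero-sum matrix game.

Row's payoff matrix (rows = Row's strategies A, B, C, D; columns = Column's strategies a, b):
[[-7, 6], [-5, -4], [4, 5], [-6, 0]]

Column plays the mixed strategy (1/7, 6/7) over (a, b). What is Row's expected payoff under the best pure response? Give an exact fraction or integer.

34/7

A: (-7)·(1/7) + (6)·(6/7) = 29/7.
B: (-5)·(1/7) + (-4)·(6/7) = -29/7.
C: (4)·(1/7) + (5)·(6/7) = 34/7.
D: (-6)·(1/7) + (0)·(6/7) = -6/7.
The best pure response is C with expected payoff 34/7.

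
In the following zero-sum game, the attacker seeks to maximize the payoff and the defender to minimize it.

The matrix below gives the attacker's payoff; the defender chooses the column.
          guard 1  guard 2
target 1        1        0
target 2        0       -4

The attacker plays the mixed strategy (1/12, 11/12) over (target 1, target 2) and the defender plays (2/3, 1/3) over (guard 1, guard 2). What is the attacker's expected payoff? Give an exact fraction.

-7/6

Against (2/3, 1/3), each row's expected payoff is target 1: 2/3; target 2: -4/3.
Taking the (1/12, 11/12)-weighted average: (1/12)·(2/3) + (11/12)·(-4/3) = -7/6.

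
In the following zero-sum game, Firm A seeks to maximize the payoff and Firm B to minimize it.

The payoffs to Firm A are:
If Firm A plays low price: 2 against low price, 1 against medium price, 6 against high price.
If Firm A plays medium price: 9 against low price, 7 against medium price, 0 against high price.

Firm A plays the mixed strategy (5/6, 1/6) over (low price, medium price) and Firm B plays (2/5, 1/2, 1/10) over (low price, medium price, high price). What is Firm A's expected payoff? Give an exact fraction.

Against (2/5, 1/2, 1/10), each row's expected payoff is low price: 19/10; medium price: 71/10.
Taking the (5/6, 1/6)-weighted average: (5/6)·(19/10) + (1/6)·(71/10) = 83/30.

83/30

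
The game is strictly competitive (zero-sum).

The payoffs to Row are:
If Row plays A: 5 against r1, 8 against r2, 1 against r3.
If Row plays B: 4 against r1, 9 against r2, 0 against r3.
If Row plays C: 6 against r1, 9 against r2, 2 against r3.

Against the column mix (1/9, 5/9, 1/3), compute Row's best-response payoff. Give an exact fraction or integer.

19/3

A: (5)·(1/9) + (8)·(5/9) + (1)·(1/3) = 16/3.
B: (4)·(1/9) + (9)·(5/9) + (0)·(1/3) = 49/9.
C: (6)·(1/9) + (9)·(5/9) + (2)·(1/3) = 19/3.
The best pure response is C with expected payoff 19/3.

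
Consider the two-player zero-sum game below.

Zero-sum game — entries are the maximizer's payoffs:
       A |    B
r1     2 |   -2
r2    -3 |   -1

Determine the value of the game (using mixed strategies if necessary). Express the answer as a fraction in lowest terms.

Row minima are -2 and -3, so the maximizer's maximin is -2; column maxima are 2 and -1, so the minimizer's minimax is -1. These differ, so the equilibrium is in mixed strategies.
Let the maximizer play r1 with probability p. The minimizer is indifferent when 2p − 3(1−p) = −2p − (1−p), giving p = 1/3.
Let the minimizer play A with probability q. The maximizer is indifferent when 2q − 2(1−q) = −3q − (1−q), giving q = 1/6.
The value is 2·(1/6) + (-2)·(5/6) = -4/3.

-4/3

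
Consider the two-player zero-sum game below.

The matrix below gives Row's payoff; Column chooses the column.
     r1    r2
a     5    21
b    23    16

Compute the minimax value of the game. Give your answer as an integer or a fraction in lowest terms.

Row minima are 5 and 16, so Row's maximin is 16; column maxima are 23 and 21, so Column's minimax is 21. These differ, so the equilibrium is in mixed strategies.
Let Row play a with probability p. Column is indifferent when 5p + 23(1−p) = 21p + 16(1−p), giving p = 7/23.
Let Column play r1 with probability q. Row is indifferent when 5q + 21(1−q) = 23q + 16(1−q), giving q = 5/23.
The value is 5·(5/23) + (21)·(18/23) = 403/23.

403/23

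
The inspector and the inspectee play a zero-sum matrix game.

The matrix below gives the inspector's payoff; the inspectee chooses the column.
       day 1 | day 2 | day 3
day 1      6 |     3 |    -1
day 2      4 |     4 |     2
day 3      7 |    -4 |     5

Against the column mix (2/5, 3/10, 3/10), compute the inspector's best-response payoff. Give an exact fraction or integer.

day 1: (6)·(2/5) + (3)·(3/10) + (-1)·(3/10) = 3.
day 2: (4)·(2/5) + (4)·(3/10) + (2)·(3/10) = 17/5.
day 3: (7)·(2/5) + (-4)·(3/10) + (5)·(3/10) = 31/10.
The best pure response is day 2 with expected payoff 17/5.

17/5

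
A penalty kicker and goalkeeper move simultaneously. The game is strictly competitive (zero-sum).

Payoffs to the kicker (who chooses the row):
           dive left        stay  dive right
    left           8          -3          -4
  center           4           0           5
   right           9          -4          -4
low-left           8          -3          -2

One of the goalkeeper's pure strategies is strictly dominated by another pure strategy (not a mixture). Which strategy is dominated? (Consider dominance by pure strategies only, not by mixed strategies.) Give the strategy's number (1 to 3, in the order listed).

The goalkeeper prefers columns that give the kicker less. Compare dive left with stay: -3 < 8, 0 < 4, -4 < 9, -3 < 8.
So stay strictly dominates dive left for the goalkeeper; dive left is strictly dominated.

1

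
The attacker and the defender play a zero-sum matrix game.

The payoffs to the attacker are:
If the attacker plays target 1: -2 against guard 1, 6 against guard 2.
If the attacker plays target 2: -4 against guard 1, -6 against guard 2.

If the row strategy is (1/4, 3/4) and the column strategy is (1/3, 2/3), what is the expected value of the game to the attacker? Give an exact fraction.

-19/6

Against (1/3, 2/3), each row's expected payoff is target 1: 10/3; target 2: -16/3.
Taking the (1/4, 3/4)-weighted average: (1/4)·(10/3) + (3/4)·(-16/3) = -19/6.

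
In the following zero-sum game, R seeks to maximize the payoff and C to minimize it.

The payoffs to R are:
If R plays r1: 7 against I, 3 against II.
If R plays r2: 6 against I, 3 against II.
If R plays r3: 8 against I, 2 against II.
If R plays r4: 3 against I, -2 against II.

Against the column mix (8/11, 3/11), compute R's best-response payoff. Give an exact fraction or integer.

70/11

r1: (7)·(8/11) + (3)·(3/11) = 65/11.
r2: (6)·(8/11) + (3)·(3/11) = 57/11.
r3: (8)·(8/11) + (2)·(3/11) = 70/11.
r4: (3)·(8/11) + (-2)·(3/11) = 18/11.
The best pure response is r3 with expected payoff 70/11.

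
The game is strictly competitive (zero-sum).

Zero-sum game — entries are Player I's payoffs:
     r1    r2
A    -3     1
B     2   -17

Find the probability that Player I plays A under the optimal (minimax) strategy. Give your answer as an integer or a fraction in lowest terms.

19/23

Row minima are -3 and -17, so Player I's maximin is -3; column maxima are 2 and 1, so Player II's minimax is 1. These differ, so the equilibrium is in mixed strategies.
Let Player I play A with probability p. Player II is indifferent when −3p + 2(1−p) = p − 17(1−p), giving p = 19/23.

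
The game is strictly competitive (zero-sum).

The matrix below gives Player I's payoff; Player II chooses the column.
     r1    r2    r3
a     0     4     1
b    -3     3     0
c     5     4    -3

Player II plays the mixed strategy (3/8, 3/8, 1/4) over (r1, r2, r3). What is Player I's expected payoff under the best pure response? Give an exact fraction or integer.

a: (0)·(3/8) + (4)·(3/8) + (1)·(1/4) = 7/4.
b: (-3)·(3/8) + (3)·(3/8) + (0)·(1/4) = 0.
c: (5)·(3/8) + (4)·(3/8) + (-3)·(1/4) = 21/8.
The best pure response is c with expected payoff 21/8.

21/8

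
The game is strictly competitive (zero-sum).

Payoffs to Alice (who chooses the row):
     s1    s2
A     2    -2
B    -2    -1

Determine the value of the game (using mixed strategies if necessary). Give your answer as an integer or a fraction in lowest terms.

Row minima are -2 and -2, so Alice's maximin is -2; column maxima are 2 and -1, so Bob's minimax is -1. These differ, so the equilibrium is in mixed strategies.
Let Alice play A with probability p. Bob is indifferent when 2p − 2(1−p) = −2p − (1−p), giving p = 1/5.
Let Bob play s1 with probability q. Alice is indifferent when 2q − 2(1−q) = −2q − (1−q), giving q = 1/5.
The value is 2·(1/5) + (-2)·(4/5) = -6/5.

-6/5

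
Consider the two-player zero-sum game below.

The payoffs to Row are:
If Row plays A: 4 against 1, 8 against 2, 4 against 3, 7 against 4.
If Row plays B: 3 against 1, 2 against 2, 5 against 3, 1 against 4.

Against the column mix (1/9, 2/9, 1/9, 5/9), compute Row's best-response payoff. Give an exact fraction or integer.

59/9

A: (4)·(1/9) + (8)·(2/9) + (4)·(1/9) + (7)·(5/9) = 59/9.
B: (3)·(1/9) + (2)·(2/9) + (5)·(1/9) + (1)·(5/9) = 17/9.
The best pure response is A with expected payoff 59/9.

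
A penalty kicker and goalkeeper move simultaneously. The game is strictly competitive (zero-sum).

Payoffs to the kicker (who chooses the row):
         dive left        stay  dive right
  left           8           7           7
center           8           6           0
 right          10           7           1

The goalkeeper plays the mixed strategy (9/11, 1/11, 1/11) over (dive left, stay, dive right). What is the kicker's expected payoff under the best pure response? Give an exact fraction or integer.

98/11

left: (8)·(9/11) + (7)·(1/11) + (7)·(1/11) = 86/11.
center: (8)·(9/11) + (6)·(1/11) + (0)·(1/11) = 78/11.
right: (10)·(9/11) + (7)·(1/11) + (1)·(1/11) = 98/11.
The best pure response is right with expected payoff 98/11.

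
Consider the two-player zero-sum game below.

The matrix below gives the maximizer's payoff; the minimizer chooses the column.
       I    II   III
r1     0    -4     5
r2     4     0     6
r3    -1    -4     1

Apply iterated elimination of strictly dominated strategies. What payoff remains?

Column III is strictly dominated by I for the minimizer (0<5, 4<6, -1<1); eliminate III.
Column I is strictly dominated by II for the minimizer (-4<0, 0<4, -4<-1); eliminate I.
Row r3 is strictly dominated by row r2 (0>-4); eliminate r3.
Row r1 is strictly dominated by row r2 (0>-4); eliminate r1.
Only (r2, II) remains, with payoff 0.

0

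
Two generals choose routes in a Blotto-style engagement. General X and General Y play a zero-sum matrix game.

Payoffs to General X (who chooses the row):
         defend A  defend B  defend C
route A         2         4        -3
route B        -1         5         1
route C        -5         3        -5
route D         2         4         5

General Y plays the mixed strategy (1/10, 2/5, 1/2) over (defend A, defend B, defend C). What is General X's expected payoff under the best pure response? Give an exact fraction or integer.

43/10

route A: (2)·(1/10) + (4)·(2/5) + (-3)·(1/2) = 3/10.
route B: (-1)·(1/10) + (5)·(2/5) + (1)·(1/2) = 12/5.
route C: (-5)·(1/10) + (3)·(2/5) + (-5)·(1/2) = -9/5.
route D: (2)·(1/10) + (4)·(2/5) + (5)·(1/2) = 43/10.
The best pure response is route D with expected payoff 43/10.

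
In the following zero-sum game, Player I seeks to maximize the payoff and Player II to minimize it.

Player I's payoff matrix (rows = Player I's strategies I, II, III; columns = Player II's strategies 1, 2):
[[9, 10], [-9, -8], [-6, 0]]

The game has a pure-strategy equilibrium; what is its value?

Row minima: 9, -9, -6 → Player I's maximin is 9.
Column maxima: 9, 10 → Player II's minimax is 9.
They coincide at (I, 1), so the value is 9.

9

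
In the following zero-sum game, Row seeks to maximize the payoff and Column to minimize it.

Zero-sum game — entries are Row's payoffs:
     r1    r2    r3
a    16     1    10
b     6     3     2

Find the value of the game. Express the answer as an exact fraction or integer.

Column r1 is strictly dominated by r3 for Column (it gives Row more in every row).
The remaining 2×2 game on (a, b) × (r2, r3) has no saddle point. Let Row play a with probability p; indifference gives p + 3(1−p) = 10p + 2(1−p), so p = 1/10.
Similarly Column's optimal q on r2 is 4/5, and the value is 1·(4/5) + (10)·(1/5) = 14/5.

14/5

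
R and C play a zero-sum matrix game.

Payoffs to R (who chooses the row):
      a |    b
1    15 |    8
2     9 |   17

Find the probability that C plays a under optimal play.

3/5

Row minima are 8 and 9, so R's maximin is 9; column maxima are 15 and 17, so C's minimax is 15. These differ, so the equilibrium is in mixed strategies.
Let C play a with probability q. R is indifferent when 15q + 8(1−q) = 9q + 17(1−q), giving q = 3/5.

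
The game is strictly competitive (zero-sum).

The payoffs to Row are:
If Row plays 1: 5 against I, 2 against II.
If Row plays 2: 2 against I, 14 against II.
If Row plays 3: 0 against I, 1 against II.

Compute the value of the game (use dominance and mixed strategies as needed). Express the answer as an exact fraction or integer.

22/5

Row 3 is strictly dominated by row 1, so Row never plays it.
The remaining 2×2 game on (1, 2) × (I, II) has no saddle point. Let Row play 1 with probability p; indifference gives 5p + 2(1−p) = 2p + 14(1−p), so p = 4/5.
Similarly Column's optimal q on I is 4/5, and the value is 5·(4/5) + (2)·(1/5) = 22/5.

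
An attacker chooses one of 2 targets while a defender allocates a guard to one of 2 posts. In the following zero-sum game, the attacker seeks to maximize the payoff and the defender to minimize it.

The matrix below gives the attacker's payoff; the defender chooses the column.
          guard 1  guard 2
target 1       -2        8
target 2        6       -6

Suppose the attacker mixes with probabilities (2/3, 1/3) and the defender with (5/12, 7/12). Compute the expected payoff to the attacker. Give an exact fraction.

Against (5/12, 7/12), each row's expected payoff is target 1: 23/6; target 2: -1.
Taking the (2/3, 1/3)-weighted average: (2/3)·(23/6) + (1/3)·(-1) = 20/9.

20/9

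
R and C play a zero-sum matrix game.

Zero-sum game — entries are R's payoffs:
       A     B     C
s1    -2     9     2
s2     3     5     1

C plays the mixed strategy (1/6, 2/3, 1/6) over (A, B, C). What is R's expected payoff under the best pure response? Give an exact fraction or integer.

s1: (-2)·(1/6) + (9)·(2/3) + (2)·(1/6) = 6.
s2: (3)·(1/6) + (5)·(2/3) + (1)·(1/6) = 4.
The best pure response is s1 with expected payoff 6.

6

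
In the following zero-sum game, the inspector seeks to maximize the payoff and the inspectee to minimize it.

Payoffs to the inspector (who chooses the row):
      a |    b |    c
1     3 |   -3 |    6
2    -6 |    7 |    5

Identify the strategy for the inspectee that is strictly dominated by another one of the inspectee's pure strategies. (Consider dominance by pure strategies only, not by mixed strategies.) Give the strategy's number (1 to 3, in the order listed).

The inspectee prefers columns that give the inspector less. Compare c with a: 3 < 6, -6 < 5.
So a strictly dominates c for the inspectee; c is strictly dominated.

3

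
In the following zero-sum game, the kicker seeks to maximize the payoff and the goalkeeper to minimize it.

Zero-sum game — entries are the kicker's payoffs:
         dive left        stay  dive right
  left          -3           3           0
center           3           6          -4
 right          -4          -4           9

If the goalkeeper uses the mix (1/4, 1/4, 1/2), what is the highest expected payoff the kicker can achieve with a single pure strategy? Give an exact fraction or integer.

left: (-3)·(1/4) + (3)·(1/4) + (0)·(1/2) = 0.
center: (3)·(1/4) + (6)·(1/4) + (-4)·(1/2) = 1/4.
right: (-4)·(1/4) + (-4)·(1/4) + (9)·(1/2) = 5/2.
The best pure response is right with expected payoff 5/2.

5/2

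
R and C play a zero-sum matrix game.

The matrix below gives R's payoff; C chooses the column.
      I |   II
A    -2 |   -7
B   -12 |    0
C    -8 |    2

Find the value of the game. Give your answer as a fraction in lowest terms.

-4

Row B is strictly dominated by row C, so R never plays it.
The remaining 2×2 game on (A, C) × (I, II) has no saddle point. Let R play A with probability p; indifference gives −2p − 8(1−p) = −7p + 2(1−p), so p = 2/3.
Similarly C's optimal q on I is 3/5, and the value is -2·(3/5) + (-7)·(2/5) = -4.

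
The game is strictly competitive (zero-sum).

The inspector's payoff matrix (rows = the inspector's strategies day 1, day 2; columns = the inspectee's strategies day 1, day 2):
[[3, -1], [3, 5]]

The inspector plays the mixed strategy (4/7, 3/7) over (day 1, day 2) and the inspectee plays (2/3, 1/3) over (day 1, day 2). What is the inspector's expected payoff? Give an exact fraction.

53/21

Against (2/3, 1/3), each row's expected payoff is day 1: 5/3; day 2: 11/3.
Taking the (4/7, 3/7)-weighted average: (4/7)·(5/3) + (3/7)·(11/3) = 53/21.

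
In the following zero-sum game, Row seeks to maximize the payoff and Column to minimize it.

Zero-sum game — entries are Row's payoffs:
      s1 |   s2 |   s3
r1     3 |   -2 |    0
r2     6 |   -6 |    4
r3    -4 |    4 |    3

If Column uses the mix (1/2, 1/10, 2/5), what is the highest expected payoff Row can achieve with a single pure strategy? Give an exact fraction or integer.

4

r1: (3)·(1/2) + (-2)·(1/10) + (0)·(2/5) = 13/10.
r2: (6)·(1/2) + (-6)·(1/10) + (4)·(2/5) = 4.
r3: (-4)·(1/2) + (4)·(1/10) + (3)·(2/5) = -2/5.
The best pure response is r2 with expected payoff 4.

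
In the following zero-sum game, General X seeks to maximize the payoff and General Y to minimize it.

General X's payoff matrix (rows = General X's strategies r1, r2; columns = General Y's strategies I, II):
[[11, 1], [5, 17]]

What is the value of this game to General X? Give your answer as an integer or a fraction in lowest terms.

Row minima are 1 and 5, so General X's maximin is 5; column maxima are 11 and 17, so General Y's minimax is 11. These differ, so the equilibrium is in mixed strategies.
Let General X play r1 with probability p. General Y is indifferent when 11p + 5(1−p) = p + 17(1−p), giving p = 6/11.
Let General Y play I with probability q. General X is indifferent when 11q + (1−q) = 5q + 17(1−q), giving q = 8/11.
The value is 11·(8/11) + (1)·(3/11) = 91/11.

91/11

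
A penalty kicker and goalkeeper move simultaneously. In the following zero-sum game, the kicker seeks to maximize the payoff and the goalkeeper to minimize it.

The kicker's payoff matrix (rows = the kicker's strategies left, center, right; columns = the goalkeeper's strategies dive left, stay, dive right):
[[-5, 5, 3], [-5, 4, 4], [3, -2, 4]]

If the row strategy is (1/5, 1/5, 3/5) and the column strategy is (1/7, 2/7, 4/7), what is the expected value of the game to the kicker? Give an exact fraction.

81/35

Against (1/7, 2/7, 4/7), each row's expected payoff is left: 17/7; center: 19/7; right: 15/7.
Taking the (1/5, 1/5, 3/5)-weighted average: (1/5)·(17/7) + (1/5)·(19/7) + (3/5)·(15/7) = 81/35.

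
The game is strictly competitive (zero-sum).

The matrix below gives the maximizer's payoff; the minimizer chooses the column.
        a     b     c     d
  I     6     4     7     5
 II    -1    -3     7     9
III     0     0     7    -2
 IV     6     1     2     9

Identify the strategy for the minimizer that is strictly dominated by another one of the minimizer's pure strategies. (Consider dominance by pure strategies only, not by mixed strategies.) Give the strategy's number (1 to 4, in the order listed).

3

The minimizer prefers columns that give the maximizer less. Compare c with b: 4 < 7, -3 < 7, 0 < 7, 1 < 2.
So b strictly dominates c for the minimizer; c is strictly dominated.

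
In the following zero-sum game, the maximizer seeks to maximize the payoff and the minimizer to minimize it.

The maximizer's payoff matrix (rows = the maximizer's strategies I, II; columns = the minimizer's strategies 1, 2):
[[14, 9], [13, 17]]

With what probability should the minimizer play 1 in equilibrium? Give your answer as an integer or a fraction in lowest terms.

Row minima are 9 and 13, so the maximizer's maximin is 13; column maxima are 14 and 17, so the minimizer's minimax is 14. These differ, so the equilibrium is in mixed strategies.
Let the minimizer play 1 with probability q. The maximizer is indifferent when 14q + 9(1−q) = 13q + 17(1−q), giving q = 8/9.

8/9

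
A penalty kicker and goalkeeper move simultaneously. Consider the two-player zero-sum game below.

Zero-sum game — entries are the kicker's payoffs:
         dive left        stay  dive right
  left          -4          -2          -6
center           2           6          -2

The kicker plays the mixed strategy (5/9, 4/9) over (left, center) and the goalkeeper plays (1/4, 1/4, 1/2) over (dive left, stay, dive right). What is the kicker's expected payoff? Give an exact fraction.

-37/18

Against (1/4, 1/4, 1/2), each row's expected payoff is left: -9/2; center: 1.
Taking the (5/9, 4/9)-weighted average: (5/9)·(-9/2) + (4/9)·(1) = -37/18.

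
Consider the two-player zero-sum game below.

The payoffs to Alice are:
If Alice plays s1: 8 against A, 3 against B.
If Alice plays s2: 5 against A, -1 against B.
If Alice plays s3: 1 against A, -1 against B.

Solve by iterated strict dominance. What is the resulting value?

3

Row s2 is strictly dominated by row s1 (8>5, 3>-1); eliminate s2.
Row s3 is strictly dominated by row s1 (8>1, 3>-1); eliminate s3.
Column A is strictly dominated by B for Bob (3<8); eliminate A.
Only (s1, B) remains, with payoff 3.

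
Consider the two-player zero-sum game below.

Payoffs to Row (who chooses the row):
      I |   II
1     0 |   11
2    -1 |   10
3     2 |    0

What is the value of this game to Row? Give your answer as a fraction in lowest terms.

22/13

Row 2 is strictly dominated by row 1, so Row never plays it.
The remaining 2×2 game on (1, 3) × (I, II) has no saddle point. Let Row play 1 with probability p; indifference gives 2(1−p) = 11p, so p = 2/13.
Similarly Column's optimal q on I is 11/13, and the value is 0·(11/13) + (11)·(2/13) = 22/13.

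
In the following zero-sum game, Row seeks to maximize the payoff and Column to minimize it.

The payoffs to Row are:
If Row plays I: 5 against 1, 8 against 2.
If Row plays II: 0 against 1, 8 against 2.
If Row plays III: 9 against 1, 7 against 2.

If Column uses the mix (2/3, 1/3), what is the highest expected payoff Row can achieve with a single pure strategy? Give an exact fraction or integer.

I: (5)·(2/3) + (8)·(1/3) = 6.
II: (0)·(2/3) + (8)·(1/3) = 8/3.
III: (9)·(2/3) + (7)·(1/3) = 25/3.
The best pure response is III with expected payoff 25/3.

25/3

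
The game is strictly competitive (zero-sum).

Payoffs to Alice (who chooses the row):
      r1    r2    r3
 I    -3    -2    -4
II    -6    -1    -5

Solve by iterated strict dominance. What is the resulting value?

-4

Column r2 is strictly dominated by r1 for Bob (-3<-2, -6<-1); eliminate r2.
Row II is strictly dominated by row I (-3>-6, -4>-5); eliminate II.
Column r1 is strictly dominated by r3 for Bob (-4<-3); eliminate r1.
Only (I, r3) remains, with payoff -4.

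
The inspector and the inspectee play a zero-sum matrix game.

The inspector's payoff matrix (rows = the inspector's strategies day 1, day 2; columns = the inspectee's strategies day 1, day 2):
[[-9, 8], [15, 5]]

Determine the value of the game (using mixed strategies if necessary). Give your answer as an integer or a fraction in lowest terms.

Row minima are -9 and 5, so the inspector's maximin is 5; column maxima are 15 and 8, so the inspectee's minimax is 8. These differ, so the equilibrium is in mixed strategies.
Let the inspector play day 1 with probability p. The inspectee is indifferent when −9p + 15(1−p) = 8p + 5(1−p), giving p = 10/27.
Let the inspectee play day 1 with probability q. The inspector is indifferent when −9q + 8(1−q) = 15q + 5(1−q), giving q = 1/9.
The value is -9·(1/9) + (8)·(8/9) = 55/9.

55/9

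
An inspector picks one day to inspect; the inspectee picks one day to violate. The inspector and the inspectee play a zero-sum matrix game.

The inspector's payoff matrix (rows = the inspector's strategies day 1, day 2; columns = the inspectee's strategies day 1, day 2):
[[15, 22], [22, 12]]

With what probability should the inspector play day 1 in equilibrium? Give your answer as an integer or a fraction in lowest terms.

10/17

Row minima are 15 and 12, so the inspector's maximin is 15; column maxima are 22 and 22, so the inspectee's minimax is 22. These differ, so the equilibrium is in mixed strategies.
Let the inspector play day 1 with probability p. The inspectee is indifferent when 15p + 22(1−p) = 22p + 12(1−p), giving p = 10/17.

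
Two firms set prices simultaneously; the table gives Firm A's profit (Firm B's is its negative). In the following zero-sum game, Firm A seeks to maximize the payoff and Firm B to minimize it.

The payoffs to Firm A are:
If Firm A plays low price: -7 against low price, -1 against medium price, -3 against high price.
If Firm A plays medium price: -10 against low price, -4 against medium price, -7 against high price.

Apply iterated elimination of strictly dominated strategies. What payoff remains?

Row medium price is strictly dominated by row low price (-7>-10, -1>-4, -3>-7); eliminate medium price.
Column medium price is strictly dominated by low price for Firm B (-7<-1); eliminate medium price.
Column high price is strictly dominated by low price for Firm B (-7<-3); eliminate high price.
Only (low price, low price) remains, with payoff -7.

-7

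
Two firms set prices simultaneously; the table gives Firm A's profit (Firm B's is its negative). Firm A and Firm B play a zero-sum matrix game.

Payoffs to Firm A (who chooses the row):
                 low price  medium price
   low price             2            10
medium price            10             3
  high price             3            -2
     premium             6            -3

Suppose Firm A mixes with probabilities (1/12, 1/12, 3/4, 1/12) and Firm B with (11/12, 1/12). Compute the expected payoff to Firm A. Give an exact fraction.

Against (11/12, 1/12), each row's expected payoff is low price: 8/3; medium price: 113/12; high price: 31/12; premium: 21/4.
Taking the (1/12, 1/12, 3/4, 1/12)-weighted average: (1/12)·(8/3) + (1/12)·(113/12) + (3/4)·(31/12) + (1/12)·(21/4) = 487/144.

487/144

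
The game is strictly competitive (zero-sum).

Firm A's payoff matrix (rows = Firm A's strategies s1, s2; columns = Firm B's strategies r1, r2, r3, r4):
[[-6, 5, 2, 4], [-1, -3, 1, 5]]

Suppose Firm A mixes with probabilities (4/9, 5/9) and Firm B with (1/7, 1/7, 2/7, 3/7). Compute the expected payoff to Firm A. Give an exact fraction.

125/63

Against (1/7, 1/7, 2/7, 3/7), each row's expected payoff is s1: 15/7; s2: 13/7.
Taking the (4/9, 5/9)-weighted average: (4/9)·(15/7) + (5/9)·(13/7) = 125/63.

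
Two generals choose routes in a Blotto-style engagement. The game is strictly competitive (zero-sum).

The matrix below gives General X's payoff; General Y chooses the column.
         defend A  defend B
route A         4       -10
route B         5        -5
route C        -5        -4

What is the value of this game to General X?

-45/11

Row route A is strictly dominated by row route B, so General X never plays it.
The remaining 2×2 game on (route B, route C) × (defend A, defend B) has no saddle point. Let General X play route B with probability p; indifference gives 5p − 5(1−p) = −5p − 4(1−p), so p = 1/11.
Similarly General Y's optimal q on defend A is 1/11, and the value is 5·(1/11) + (-5)·(10/11) = -45/11.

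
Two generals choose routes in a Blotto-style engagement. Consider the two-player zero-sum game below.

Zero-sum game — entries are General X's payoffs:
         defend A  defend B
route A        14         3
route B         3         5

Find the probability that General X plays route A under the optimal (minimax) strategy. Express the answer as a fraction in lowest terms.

2/13

Row minima are 3 and 3, so General X's maximin is 3; column maxima are 14 and 5, so General Y's minimax is 5. These differ, so the equilibrium is in mixed strategies.
Let General X play route A with probability p. General Y is indifferent when 14p + 3(1−p) = 3p + 5(1−p), giving p = 2/13.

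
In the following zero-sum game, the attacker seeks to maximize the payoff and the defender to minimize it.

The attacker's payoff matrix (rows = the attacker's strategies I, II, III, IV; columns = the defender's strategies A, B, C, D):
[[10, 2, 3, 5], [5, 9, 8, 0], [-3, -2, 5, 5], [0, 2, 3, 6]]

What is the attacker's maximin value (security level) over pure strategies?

The worst-case payoff for each row is I: 2, II: 0, III: -3, IV: 0.
The best of these is 2.

2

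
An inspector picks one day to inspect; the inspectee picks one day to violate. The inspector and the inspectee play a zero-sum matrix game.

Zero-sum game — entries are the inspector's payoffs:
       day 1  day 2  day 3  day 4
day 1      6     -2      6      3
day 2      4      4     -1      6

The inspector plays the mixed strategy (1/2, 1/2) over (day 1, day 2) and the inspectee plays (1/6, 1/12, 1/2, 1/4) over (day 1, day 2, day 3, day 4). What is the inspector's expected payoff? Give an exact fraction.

79/24

Against (1/6, 1/12, 1/2, 1/4), each row's expected payoff is day 1: 55/12; day 2: 2.
Taking the (1/2, 1/2)-weighted average: (1/2)·(55/12) + (1/2)·(2) = 79/24.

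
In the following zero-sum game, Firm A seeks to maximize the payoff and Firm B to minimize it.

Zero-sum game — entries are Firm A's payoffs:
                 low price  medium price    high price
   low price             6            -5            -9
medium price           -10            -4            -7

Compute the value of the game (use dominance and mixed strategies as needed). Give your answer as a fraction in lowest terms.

Column medium price is strictly dominated by high price for Firm B (it gives Firm A more in every row).
The remaining 2×2 game on (low price, medium price) × (low price, high price) has no saddle point. Let Firm A play low price with probability p; indifference gives 6p − 10(1−p) = −9p − 7(1−p), so p = 1/6.
Similarly Firm B's optimal q on low price is 1/9, and the value is 6·(1/9) + (-9)·(8/9) = -22/3.

-22/3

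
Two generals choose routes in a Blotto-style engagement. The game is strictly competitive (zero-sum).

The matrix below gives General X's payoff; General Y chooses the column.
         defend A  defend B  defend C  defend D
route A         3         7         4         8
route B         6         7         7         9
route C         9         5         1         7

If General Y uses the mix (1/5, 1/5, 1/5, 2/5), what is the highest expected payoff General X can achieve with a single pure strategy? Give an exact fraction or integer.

route A: (3)·(1/5) + (7)·(1/5) + (4)·(1/5) + (8)·(2/5) = 6.
route B: (6)·(1/5) + (7)·(1/5) + (7)·(1/5) + (9)·(2/5) = 38/5.
route C: (9)·(1/5) + (5)·(1/5) + (1)·(1/5) + (7)·(2/5) = 29/5.
The best pure response is route B with expected payoff 38/5.

38/5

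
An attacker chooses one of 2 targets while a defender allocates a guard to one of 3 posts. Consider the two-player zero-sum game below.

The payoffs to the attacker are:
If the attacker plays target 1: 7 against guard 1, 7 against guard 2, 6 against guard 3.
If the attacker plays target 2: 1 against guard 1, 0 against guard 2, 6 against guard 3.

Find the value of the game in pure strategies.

Row minima: 6, 0 → the attacker's maximin is 6.
Column maxima: 7, 7, 6 → the defender's minimax is 6.
They coincide at (target 1, guard 3), so the value is 6.

6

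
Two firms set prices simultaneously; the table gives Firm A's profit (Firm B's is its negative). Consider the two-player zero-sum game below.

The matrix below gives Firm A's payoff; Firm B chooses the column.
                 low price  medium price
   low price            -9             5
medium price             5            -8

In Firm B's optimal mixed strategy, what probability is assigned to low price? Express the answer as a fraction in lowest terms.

Row minima are -9 and -8, so Firm A's maximin is -8; column maxima are 5 and 5, so Firm B's minimax is 5. These differ, so the equilibrium is in mixed strategies.
Let Firm B play low price with probability q. Firm A is indifferent when −9q + 5(1−q) = 5q − 8(1−q), giving q = 13/27.

13/27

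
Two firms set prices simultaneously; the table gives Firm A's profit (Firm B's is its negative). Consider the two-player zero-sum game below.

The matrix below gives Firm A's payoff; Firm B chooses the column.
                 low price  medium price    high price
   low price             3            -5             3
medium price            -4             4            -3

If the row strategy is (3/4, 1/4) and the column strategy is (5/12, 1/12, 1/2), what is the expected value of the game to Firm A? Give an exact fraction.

Against (5/12, 1/12, 1/2), each row's expected payoff is low price: 7/3; medium price: -17/6.
Taking the (3/4, 1/4)-weighted average: (3/4)·(7/3) + (1/4)·(-17/6) = 25/24.

25/24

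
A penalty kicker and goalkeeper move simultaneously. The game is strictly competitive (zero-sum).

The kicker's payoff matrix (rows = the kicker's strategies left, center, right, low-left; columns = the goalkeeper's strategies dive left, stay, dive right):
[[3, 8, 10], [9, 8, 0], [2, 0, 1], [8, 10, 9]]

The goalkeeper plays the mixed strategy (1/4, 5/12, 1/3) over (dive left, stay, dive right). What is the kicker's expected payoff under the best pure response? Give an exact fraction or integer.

left: (3)·(1/4) + (8)·(5/12) + (10)·(1/3) = 89/12.
center: (9)·(1/4) + (8)·(5/12) + (0)·(1/3) = 67/12.
right: (2)·(1/4) + (0)·(5/12) + (1)·(1/3) = 5/6.
low-left: (8)·(1/4) + (10)·(5/12) + (9)·(1/3) = 55/6.
The best pure response is low-left with expected payoff 55/6.

55/6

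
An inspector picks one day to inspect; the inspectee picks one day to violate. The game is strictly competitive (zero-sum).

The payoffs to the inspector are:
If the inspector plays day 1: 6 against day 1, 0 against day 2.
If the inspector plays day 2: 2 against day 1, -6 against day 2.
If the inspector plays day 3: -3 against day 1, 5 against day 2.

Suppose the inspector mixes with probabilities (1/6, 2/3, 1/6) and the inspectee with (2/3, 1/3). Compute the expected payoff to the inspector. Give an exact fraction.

Against (2/3, 1/3), each row's expected payoff is day 1: 4; day 2: -2/3; day 3: -1/3.
Taking the (1/6, 2/3, 1/6)-weighted average: (1/6)·(4) + (2/3)·(-2/3) + (1/6)·(-1/3) = 1/6.

1/6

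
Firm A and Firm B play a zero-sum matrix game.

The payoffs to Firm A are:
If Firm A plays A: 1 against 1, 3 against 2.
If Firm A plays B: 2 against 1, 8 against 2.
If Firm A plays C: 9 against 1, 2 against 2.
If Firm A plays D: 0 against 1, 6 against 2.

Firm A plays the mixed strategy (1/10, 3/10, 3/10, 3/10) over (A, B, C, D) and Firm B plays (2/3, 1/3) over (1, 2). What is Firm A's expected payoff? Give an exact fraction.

Against (2/3, 1/3), each row's expected payoff is A: 5/3; B: 4; C: 20/3; D: 2.
Taking the (1/10, 3/10, 3/10, 3/10)-weighted average: (1/10)·(5/3) + (3/10)·(4) + (3/10)·(20/3) + (3/10)·(2) = 119/30.

119/30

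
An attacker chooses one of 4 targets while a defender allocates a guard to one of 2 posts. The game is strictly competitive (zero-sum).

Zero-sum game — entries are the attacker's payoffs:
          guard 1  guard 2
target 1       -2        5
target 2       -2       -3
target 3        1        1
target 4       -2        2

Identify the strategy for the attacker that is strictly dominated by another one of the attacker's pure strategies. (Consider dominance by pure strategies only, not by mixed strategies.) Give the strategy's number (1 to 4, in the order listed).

Compare target 2 with target 3: 1 > -2, 1 > -3.
So target 3 strictly dominates target 2 for the attacker; target 2 is strictly dominated.

2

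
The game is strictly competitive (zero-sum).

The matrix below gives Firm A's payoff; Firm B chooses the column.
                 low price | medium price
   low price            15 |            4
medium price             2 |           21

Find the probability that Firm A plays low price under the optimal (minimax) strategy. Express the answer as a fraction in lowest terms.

19/30

Row minima are 4 and 2, so Firm A's maximin is 4; column maxima are 15 and 21, so Firm B's minimax is 15. These differ, so the equilibrium is in mixed strategies.
Let Firm A play low price with probability p. Firm B is indifferent when 15p + 2(1−p) = 4p + 21(1−p), giving p = 19/30.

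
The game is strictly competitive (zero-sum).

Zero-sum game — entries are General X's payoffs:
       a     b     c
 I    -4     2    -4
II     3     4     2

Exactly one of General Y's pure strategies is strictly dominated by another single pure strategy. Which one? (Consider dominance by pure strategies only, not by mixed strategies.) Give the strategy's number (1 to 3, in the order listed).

General Y prefers columns that give General X less. Compare b with a: -4 < 2, 3 < 4.
So a strictly dominates b for General Y; b is strictly dominated.

2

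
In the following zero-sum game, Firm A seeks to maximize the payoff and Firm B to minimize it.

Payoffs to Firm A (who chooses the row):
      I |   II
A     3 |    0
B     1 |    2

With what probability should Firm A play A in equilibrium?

Row minima are 0 and 1, so Firm A's maximin is 1; column maxima are 3 and 2, so Firm B's minimax is 2. These differ, so the equilibrium is in mixed strategies.
Let Firm A play A with probability p. Firm B is indifferent when 3p + (1−p) = 2(1−p), giving p = 1/4.

1/4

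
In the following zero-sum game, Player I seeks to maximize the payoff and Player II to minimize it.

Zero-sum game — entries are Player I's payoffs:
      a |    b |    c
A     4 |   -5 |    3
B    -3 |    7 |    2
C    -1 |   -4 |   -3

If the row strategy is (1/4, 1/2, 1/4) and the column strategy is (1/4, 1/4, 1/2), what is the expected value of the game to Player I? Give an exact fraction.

Against (1/4, 1/4, 1/2), each row's expected payoff is A: 5/4; B: 2; C: -11/4.
Taking the (1/4, 1/2, 1/4)-weighted average: (1/4)·(5/4) + (1/2)·(2) + (1/4)·(-11/4) = 5/8.

5/8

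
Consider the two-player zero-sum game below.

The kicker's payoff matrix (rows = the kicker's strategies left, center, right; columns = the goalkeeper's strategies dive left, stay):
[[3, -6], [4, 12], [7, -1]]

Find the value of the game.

11/2

Row left is strictly dominated by row right, so the kicker never plays it.
The remaining 2×2 game on (center, right) × (dive left, stay) has no saddle point. Let the kicker play center with probability p; indifference gives 4p + 7(1−p) = 12p − (1−p), so p = 1/2.
Similarly the goalkeeper's optimal q on dive left is 13/16, and the value is 4·(13/16) + (12)·(3/16) = 11/2.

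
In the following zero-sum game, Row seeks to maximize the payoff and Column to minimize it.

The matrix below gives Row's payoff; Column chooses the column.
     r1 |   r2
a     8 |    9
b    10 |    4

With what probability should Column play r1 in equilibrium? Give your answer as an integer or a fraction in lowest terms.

Row minima are 8 and 4, so Row's maximin is 8; column maxima are 10 and 9, so Column's minimax is 9. These differ, so the equilibrium is in mixed strategies.
Let Column play r1 with probability q. Row is indifferent when 8q + 9(1−q) = 10q + 4(1−q), giving q = 5/7.

5/7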